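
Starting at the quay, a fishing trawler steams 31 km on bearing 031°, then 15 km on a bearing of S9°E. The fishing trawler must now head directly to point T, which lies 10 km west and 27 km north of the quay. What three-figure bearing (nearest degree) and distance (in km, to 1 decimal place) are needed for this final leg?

Leg 1 (031°, 31 km): east 31 sin 31° = 15.97, north 31 cos 31° = 26.57
Leg 2 (S9°E, 15 km): east 15 sin 171° = 2.35, north 15 cos 171° = -14.82
Current position: (18.31, 11.76). Target: (-10, 27). Remaining: Δeast = -28.31, Δnorth = 15.24.
Bearing = atan2(-28.31, 15.24) mod 360° = 298.30°; distance = √((-28.31)² + (15.24)²) = 32.155 km.

298°, 32.2 km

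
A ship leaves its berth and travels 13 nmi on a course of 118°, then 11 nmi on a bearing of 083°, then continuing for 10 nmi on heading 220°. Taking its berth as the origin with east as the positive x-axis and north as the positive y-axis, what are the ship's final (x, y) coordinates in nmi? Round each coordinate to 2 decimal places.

(15.97, -12.42)

Leg 1 (118°, 13 nmi): east 13 sin 118° = 11.48, north 13 cos 118° = -6.10
Leg 2 (083°, 11 nmi): east 11 sin 83° = 10.92, north 11 cos 83° = 1.34
Leg 3 (220°, 10 nmi): east 10 sin 220° = -6.43, north 10 cos 220° = -7.66
Summing: 15.97 nmi east, -12.42 nmi north → (15.97, -12.42).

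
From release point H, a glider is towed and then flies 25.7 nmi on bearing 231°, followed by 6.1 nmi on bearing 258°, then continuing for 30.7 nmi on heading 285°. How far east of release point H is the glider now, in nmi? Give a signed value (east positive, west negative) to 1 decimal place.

Leg 1 (231°, 25.7 nmi): east 25.7 sin 231° = -19.97, north 25.7 cos 231° = -16.17
Leg 2 (258°, 6.1 nmi): east 6.1 sin 258° = -5.97, north 6.1 cos 258° = -1.27
Leg 3 (285°, 30.7 nmi): east 30.7 sin 285° = -29.65, north 30.7 cos 285° = 7.95
Net east component: -55.59 nmi.

-55.6 nmi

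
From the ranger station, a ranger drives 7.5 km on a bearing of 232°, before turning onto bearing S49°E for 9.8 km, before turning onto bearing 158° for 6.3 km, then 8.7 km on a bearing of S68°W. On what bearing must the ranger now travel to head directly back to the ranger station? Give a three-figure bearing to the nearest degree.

012°

Leg 1 (232°, 7.5 km): east 7.5 sin 232° = -5.91, north 7.5 cos 232° = -4.62
Leg 2 (S49°E, 9.8 km): east 9.8 sin 131° = 7.40, north 9.8 cos 131° = -6.43
Leg 3 (158°, 6.3 km): east 6.3 sin 158° = 2.36, north 6.3 cos 158° = -5.84
Leg 4 (S68°W, 8.7 km): east 8.7 sin 248° = -8.07, north 8.7 cos 248° = -3.26
Net displacement: -4.22 east, -20.15 north. Direction back to start is (4.22, 20.15): bearing = atan2(4.22, 20.15) mod 360° = 11.83° ≈ 012°.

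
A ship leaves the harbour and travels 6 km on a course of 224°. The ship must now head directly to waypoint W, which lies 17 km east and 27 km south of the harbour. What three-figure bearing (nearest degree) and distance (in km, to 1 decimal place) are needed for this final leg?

137°, 31.0 km

Leg 1 (224°, 6 km): east 6 sin 224° = -4.17, north 6 cos 224° = -4.32
Current position: (-4.17, -4.32). Target: (17, -27). Remaining: Δeast = 21.17, Δnorth = -22.68.
Bearing = atan2(21.17, -22.68) mod 360° = 136.98°; distance = √((21.17)² + (-22.68)²) = 31.027 km.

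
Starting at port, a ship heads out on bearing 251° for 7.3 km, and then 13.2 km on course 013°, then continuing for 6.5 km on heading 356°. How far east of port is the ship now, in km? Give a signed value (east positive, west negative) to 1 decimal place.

-4.4 km

Leg 1 (251°, 7.3 km): east 7.3 sin 251° = -6.90, north 7.3 cos 251° = -2.38
Leg 2 (013°, 13.2 km): east 13.2 sin 13° = 2.97, north 13.2 cos 13° = 12.86
Leg 3 (356°, 6.5 km): east 6.5 sin 356° = -0.45, north 6.5 cos 356° = 6.48
Net east component: -4.39 km.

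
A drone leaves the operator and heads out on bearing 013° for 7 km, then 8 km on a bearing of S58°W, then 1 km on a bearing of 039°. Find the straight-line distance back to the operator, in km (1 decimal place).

5.7 km

Leg 1 (013°, 7 km): east 7 sin 13° = 1.57, north 7 cos 13° = 6.82
Leg 2 (S58°W, 8 km): east 8 sin 238° = -6.78, north 8 cos 238° = -4.24
Leg 3 (039°, 1 km): east 1 sin 39° = 0.63, north 1 cos 39° = 0.78
Net: -4.58 east, 3.36 north. Distance = √((-4.58)² + (3.36)²) = 5.680 km.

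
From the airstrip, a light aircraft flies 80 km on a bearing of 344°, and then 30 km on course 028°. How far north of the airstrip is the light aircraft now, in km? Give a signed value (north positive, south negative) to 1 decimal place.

Leg 1 (344°, 80 km): east 80 sin 344° = -22.05, north 80 cos 344° = 76.90
Leg 2 (028°, 30 km): east 30 sin 28° = 14.08, north 30 cos 28° = 26.49
Net north component: 103.39 km.

103.4 km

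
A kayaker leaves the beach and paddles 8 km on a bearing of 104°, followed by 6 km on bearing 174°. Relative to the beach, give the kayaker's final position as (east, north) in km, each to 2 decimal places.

(8.39, -7.90)

Leg 1 (104°, 8 km): east 8 sin 104° = 7.76, north 8 cos 104° = -1.94
Leg 2 (174°, 6 km): east 6 sin 174° = 0.63, north 6 cos 174° = -5.97
Summing: 8.39 km east, -7.90 km north → (8.39, -7.90).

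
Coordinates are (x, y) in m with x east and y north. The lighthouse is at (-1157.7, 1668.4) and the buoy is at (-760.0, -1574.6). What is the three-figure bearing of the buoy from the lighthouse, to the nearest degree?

173°

Δeast = -760.0 − -1157.7 = 397.70; Δnorth = -1574.6 − 1668.4 = -3243.00.
Bearing = atan2(Δeast, Δnorth) mod 360° = 173.01° ≈ 173°.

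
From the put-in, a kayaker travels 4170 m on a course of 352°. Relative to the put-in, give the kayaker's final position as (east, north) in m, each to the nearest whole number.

Leg 1 (352°, 4170 m): east 4170 sin 352° = -580.35, north 4170 cos 352° = 4129.42
Summing: -580.35 m east, 4129.42 m north → (-580, 4129).

(-580, 4129)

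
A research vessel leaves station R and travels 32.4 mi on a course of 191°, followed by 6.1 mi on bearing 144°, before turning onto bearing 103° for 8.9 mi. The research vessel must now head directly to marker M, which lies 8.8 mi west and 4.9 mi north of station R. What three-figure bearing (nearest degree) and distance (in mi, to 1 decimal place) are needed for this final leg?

341°, 46.1 mi

Leg 1 (191°, 32.4 mi): east 32.4 sin 191° = -6.18, north 32.4 cos 191° = -31.80
Leg 2 (144°, 6.1 mi): east 6.1 sin 144° = 3.59, north 6.1 cos 144° = -4.94
Leg 3 (103°, 8.9 mi): east 8.9 sin 103° = 8.67, north 8.9 cos 103° = -2.00
Current position: (6.08, -38.74). Target: (-8.8, 4.9). Remaining: Δeast = -14.88, Δnorth = 43.64.
Bearing = atan2(-14.88, 43.64) mod 360° = 341.18°; distance = √((-14.88)² + (43.64)²) = 46.107 mi.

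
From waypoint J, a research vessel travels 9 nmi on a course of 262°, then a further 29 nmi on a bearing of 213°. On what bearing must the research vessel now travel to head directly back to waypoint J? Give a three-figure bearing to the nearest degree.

Leg 1 (262°, 9 nmi): east 9 sin 262° = -8.91, north 9 cos 262° = -1.25
Leg 2 (213°, 29 nmi): east 29 sin 213° = -15.79, north 29 cos 213° = -24.32
Net displacement: -24.71 east, -25.57 north. Direction back to start is (24.71, 25.57): bearing = atan2(24.71, 25.57) mod 360° = 44.01° ≈ 044°.

044°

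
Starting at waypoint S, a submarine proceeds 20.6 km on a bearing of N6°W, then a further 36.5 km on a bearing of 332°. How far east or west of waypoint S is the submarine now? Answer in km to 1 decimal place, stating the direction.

Leg 1 (N6°W, 20.6 km): east 20.6 sin 354° = -2.15, north 20.6 cos 354° = 20.49
Leg 2 (332°, 36.5 km): east 36.5 sin 332° = -17.14, north 36.5 cos 332° = 32.23
Net east component: -19.29 km.

19.3 km west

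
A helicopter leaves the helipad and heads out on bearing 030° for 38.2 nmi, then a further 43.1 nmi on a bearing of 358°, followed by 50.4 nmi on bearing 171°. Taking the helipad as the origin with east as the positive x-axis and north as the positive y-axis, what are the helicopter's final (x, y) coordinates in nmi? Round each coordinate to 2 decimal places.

(25.48, 26.38)

Leg 1 (030°, 38.2 nmi): east 38.2 sin 30° = 19.10, north 38.2 cos 30° = 33.08
Leg 2 (358°, 43.1 nmi): east 43.1 sin 358° = -1.50, north 43.1 cos 358° = 43.07
Leg 3 (171°, 50.4 nmi): east 50.4 sin 171° = 7.88, north 50.4 cos 171° = -49.78
Summing: 25.48 nmi east, 26.38 nmi north → (25.48, 26.38).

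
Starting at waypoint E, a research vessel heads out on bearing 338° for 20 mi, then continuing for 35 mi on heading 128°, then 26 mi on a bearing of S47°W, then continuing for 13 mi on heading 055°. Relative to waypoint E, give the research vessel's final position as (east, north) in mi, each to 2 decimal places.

Leg 1 (338°, 20 mi): east 20 sin 338° = -7.49, north 20 cos 338° = 18.54
Leg 2 (128°, 35 mi): east 35 sin 128° = 27.58, north 35 cos 128° = -21.55
Leg 3 (S47°W, 26 mi): east 26 sin 227° = -19.02, north 26 cos 227° = -17.73
Leg 4 (055°, 13 mi): east 13 sin 55° = 10.65, north 13 cos 55° = 7.46
Summing: 11.72 mi east, -13.28 mi north → (11.72, -13.28).

(11.72, -13.28)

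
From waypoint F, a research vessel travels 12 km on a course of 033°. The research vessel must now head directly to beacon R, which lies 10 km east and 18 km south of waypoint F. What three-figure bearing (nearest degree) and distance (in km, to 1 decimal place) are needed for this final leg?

173°, 28.3 km

Leg 1 (033°, 12 km): east 12 sin 33° = 6.54, north 12 cos 33° = 10.06
Current position: (6.54, 10.06). Target: (10, -18). Remaining: Δeast = 3.46, Δnorth = -28.06.
Bearing = atan2(3.46, -28.06) mod 360° = 172.96°; distance = √((3.46)² + (-28.06)²) = 28.277 km.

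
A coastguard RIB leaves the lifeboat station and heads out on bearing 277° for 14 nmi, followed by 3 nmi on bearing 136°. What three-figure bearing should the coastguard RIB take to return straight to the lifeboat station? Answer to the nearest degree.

Leg 1 (277°, 14 nmi): east 14 sin 277° = -13.90, north 14 cos 277° = 1.71
Leg 2 (136°, 3 nmi): east 3 sin 136° = 2.08, north 3 cos 136° = -2.16
Net displacement: -11.81 east, -0.45 north. Direction back to start is (11.81, 0.45): bearing = atan2(11.81, 0.45) mod 360° = 87.81° ≈ 088°.

088°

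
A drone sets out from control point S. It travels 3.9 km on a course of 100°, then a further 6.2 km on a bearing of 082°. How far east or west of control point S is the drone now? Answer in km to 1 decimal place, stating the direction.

10.0 km east

Leg 1 (100°, 3.9 km): east 3.9 sin 100° = 3.84, north 3.9 cos 100° = -0.68
Leg 2 (082°, 6.2 km): east 6.2 sin 82° = 6.14, north 6.2 cos 82° = 0.86
Net east component: 9.98 km.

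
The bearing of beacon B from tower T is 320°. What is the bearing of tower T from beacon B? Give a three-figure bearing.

140°

Back-bearing = 320° − 180° = 140°.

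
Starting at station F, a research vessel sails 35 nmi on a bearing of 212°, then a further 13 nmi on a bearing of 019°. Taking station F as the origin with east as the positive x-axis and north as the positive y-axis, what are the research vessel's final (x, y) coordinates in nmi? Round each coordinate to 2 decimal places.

(-14.31, -17.39)

Leg 1 (212°, 35 nmi): east 35 sin 212° = -18.55, north 35 cos 212° = -29.68
Leg 2 (019°, 13 nmi): east 13 sin 19° = 4.23, north 13 cos 19° = 12.29
Summing: -14.31 nmi east, -17.39 nmi north → (-14.31, -17.39).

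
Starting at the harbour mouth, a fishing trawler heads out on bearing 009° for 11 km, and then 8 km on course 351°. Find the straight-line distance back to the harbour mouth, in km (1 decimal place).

Leg 1 (009°, 11 km): east 11 sin 9° = 1.72, north 11 cos 9° = 10.86
Leg 2 (351°, 8 km): east 8 sin 351° = -1.25, north 8 cos 351° = 7.90
Net: 0.47 east, 18.77 north. Distance = √((0.47)² + (18.77)²) = 18.772 km.

18.8 km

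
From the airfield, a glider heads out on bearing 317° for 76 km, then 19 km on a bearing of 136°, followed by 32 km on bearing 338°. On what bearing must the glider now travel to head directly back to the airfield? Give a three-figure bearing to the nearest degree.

145°

Leg 1 (317°, 76 km): east 76 sin 317° = -51.83, north 76 cos 317° = 55.58
Leg 2 (136°, 19 km): east 19 sin 136° = 13.20, north 19 cos 136° = -13.67
Leg 3 (338°, 32 km): east 32 sin 338° = -11.99, north 32 cos 338° = 29.67
Net displacement: -50.62 east, 71.59 north. Direction back to start is (50.62, -71.59): bearing = atan2(50.62, -71.59) mod 360° = 144.73° ≈ 145°.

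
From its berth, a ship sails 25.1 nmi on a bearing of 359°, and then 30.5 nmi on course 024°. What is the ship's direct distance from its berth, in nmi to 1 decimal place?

Leg 1 (359°, 25.1 nmi): east 25.1 sin 359° = -0.44, north 25.1 cos 359° = 25.10
Leg 2 (024°, 30.5 nmi): east 30.5 sin 24° = 12.41, north 30.5 cos 24° = 27.86
Net: 11.97 east, 52.96 north. Distance = √((11.97)² + (52.96)²) = 54.295 nmi.

54.3 nmi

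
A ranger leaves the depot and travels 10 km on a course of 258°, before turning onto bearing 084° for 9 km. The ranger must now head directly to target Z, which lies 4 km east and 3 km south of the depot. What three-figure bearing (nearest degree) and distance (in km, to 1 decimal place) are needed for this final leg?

Leg 1 (258°, 10 km): east 10 sin 258° = -9.78, north 10 cos 258° = -2.08
Leg 2 (084°, 9 km): east 9 sin 84° = 8.95, north 9 cos 84° = 0.94
Current position: (-0.83, -1.14). Target: (4, -3). Remaining: Δeast = 4.83, Δnorth = -1.86.
Bearing = atan2(4.83, -1.86) mod 360° = 111.08°; distance = √((4.83)² + (-1.86)²) = 5.177 km.

111°, 5.2 km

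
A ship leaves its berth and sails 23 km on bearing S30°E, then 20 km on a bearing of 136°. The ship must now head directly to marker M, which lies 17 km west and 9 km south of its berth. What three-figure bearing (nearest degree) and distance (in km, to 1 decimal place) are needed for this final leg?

Leg 1 (S30°E, 23 km): east 23 sin 150° = 11.50, north 23 cos 150° = -19.92
Leg 2 (136°, 20 km): east 20 sin 136° = 13.89, north 20 cos 136° = -14.39
Current position: (25.39, -34.31). Target: (-17, -9). Remaining: Δeast = -42.39, Δnorth = 25.31.
Bearing = atan2(-42.39, 25.31) mod 360° = 300.83°; distance = √((-42.39)² + (25.31)²) = 49.371 km.

301°, 49.4 km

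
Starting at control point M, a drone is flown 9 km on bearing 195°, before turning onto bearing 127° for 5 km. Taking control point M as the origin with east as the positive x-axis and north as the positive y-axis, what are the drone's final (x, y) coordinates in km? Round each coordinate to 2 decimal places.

Leg 1 (195°, 9 km): east 9 sin 195° = -2.33, north 9 cos 195° = -8.69
Leg 2 (127°, 5 km): east 5 sin 127° = 3.99, north 5 cos 127° = -3.01
Summing: 1.66 km east, -11.70 km north → (1.66, -11.70).

(1.66, -11.70)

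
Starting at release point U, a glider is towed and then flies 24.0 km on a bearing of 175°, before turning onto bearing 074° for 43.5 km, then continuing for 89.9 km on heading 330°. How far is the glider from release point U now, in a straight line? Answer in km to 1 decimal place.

65.9 km

Leg 1 (175°, 24.0 km): east 24.0 sin 175° = 2.09, north 24.0 cos 175° = -23.91
Leg 2 (074°, 43.5 km): east 43.5 sin 74° = 41.81, north 43.5 cos 74° = 11.99
Leg 3 (330°, 89.9 km): east 89.9 sin 330° = -44.95, north 89.9 cos 330° = 77.86
Net: -1.04 east, 65.94 north. Distance = √((-1.04)² + (65.94)²) = 65.945 km.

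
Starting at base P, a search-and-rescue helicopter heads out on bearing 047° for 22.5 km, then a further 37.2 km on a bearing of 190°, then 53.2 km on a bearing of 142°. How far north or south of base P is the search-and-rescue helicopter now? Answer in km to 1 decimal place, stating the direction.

Leg 1 (047°, 22.5 km): east 22.5 sin 47° = 16.46, north 22.5 cos 47° = 15.34
Leg 2 (190°, 37.2 km): east 37.2 sin 190° = -6.46, north 37.2 cos 190° = -36.63
Leg 3 (142°, 53.2 km): east 53.2 sin 142° = 32.75, north 53.2 cos 142° = -41.92
Net north component: -63.21 km.

63.2 km south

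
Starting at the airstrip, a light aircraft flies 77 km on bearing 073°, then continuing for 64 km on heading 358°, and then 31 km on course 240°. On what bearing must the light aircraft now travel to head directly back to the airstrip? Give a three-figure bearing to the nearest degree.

212°

Leg 1 (073°, 77 km): east 77 sin 73° = 73.64, north 77 cos 73° = 22.51
Leg 2 (358°, 64 km): east 64 sin 358° = -2.23, north 64 cos 358° = 63.96
Leg 3 (240°, 31 km): east 31 sin 240° = -26.85, north 31 cos 240° = -15.50
Net displacement: 44.56 east, 70.97 north. Direction back to start is (-44.56, -70.97): bearing = atan2(-44.56, -70.97) mod 360° = 212.12° ≈ 212°.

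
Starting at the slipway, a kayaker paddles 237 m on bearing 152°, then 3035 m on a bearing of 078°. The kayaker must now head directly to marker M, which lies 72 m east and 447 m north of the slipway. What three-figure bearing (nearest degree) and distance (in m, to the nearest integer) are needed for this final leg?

Leg 1 (152°, 237 m): east 237 sin 152° = 111.26, north 237 cos 152° = -209.26
Leg 2 (078°, 3035 m): east 3035 sin 78° = 2968.68, north 3035 cos 78° = 631.01
Current position: (3079.94, 421.75). Target: (72, 447). Remaining: Δeast = -3007.94, Δnorth = 25.25.
Bearing = atan2(-3007.94, 25.25) mod 360° = 270.48°; distance = √((-3007.94)² + (25.25)²) = 3008.049 m.

270°, 3008 m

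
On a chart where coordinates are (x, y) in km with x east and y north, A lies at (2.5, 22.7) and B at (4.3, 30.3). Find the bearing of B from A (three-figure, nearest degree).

013°

Δeast = 4.3 − 2.5 = 1.80; Δnorth = 30.3 − 22.7 = 7.60.
Bearing = atan2(Δeast, Δnorth) mod 360° = 13.32° ≈ 013°.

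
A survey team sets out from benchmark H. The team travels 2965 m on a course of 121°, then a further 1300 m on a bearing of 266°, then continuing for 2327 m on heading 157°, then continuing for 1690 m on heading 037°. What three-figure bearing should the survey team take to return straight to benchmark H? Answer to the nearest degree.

Leg 1 (121°, 2965 m): east 2965 sin 121° = 2541.50, north 2965 cos 121° = -1527.09
Leg 2 (266°, 1300 m): east 1300 sin 266° = -1296.83, north 1300 cos 266° = -90.68
Leg 3 (157°, 2327 m): east 2327 sin 157° = 909.23, north 2327 cos 157° = -2142.01
Leg 4 (037°, 1690 m): east 1690 sin 37° = 1017.07, north 1690 cos 37° = 1349.69
Net displacement: 3170.97 east, -2410.09 north. Direction back to start is (-3170.97, 2410.09): bearing = atan2(-3170.97, 2410.09) mod 360° = 307.24° ≈ 307°.

307°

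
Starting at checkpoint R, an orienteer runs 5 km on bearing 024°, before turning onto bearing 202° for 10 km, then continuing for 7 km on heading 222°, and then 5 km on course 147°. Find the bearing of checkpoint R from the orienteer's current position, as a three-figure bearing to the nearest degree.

015°

Leg 1 (024°, 5 km): east 5 sin 24° = 2.03, north 5 cos 24° = 4.57
Leg 2 (202°, 10 km): east 10 sin 202° = -3.75, north 10 cos 202° = -9.27
Leg 3 (222°, 7 km): east 7 sin 222° = -4.68, north 7 cos 222° = -5.20
Leg 4 (147°, 5 km): east 5 sin 147° = 2.72, north 5 cos 147° = -4.19
Net displacement: -3.67 east, -14.10 north. Direction back to start is (3.67, 14.10): bearing = atan2(3.67, 14.10) mod 360° = 14.60° ≈ 015°.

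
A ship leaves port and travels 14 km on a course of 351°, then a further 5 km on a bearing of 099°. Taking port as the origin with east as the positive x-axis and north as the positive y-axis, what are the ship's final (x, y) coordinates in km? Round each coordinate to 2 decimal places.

Leg 1 (351°, 14 km): east 14 sin 351° = -2.19, north 14 cos 351° = 13.83
Leg 2 (099°, 5 km): east 5 sin 99° = 4.94, north 5 cos 99° = -0.78
Summing: 2.75 km east, 13.05 km north → (2.75, 13.05).

(2.75, 13.05)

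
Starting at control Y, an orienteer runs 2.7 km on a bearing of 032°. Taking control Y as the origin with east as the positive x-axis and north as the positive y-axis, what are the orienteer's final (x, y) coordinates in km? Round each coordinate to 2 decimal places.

(1.43, 2.29)

Leg 1 (032°, 2.7 km): east 2.7 sin 32° = 1.43, north 2.7 cos 32° = 2.29
Summing: 1.43 km east, 2.29 km north → (1.43, 2.29).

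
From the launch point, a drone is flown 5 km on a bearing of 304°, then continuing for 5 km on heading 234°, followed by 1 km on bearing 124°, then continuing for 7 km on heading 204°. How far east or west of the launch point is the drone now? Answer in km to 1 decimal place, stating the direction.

Leg 1 (304°, 5 km): east 5 sin 304° = -4.15, north 5 cos 304° = 2.80
Leg 2 (234°, 5 km): east 5 sin 234° = -4.05, north 5 cos 234° = -2.94
Leg 3 (124°, 1 km): east 1 sin 124° = 0.83, north 1 cos 124° = -0.56
Leg 4 (204°, 7 km): east 7 sin 204° = -2.85, north 7 cos 204° = -6.39
Net east component: -10.21 km.

10.2 km west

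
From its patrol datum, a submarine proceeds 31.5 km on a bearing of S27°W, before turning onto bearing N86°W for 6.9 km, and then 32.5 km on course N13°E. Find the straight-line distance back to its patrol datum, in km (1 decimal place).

Leg 1 (S27°W, 31.5 km): east 31.5 sin 207° = -14.30, north 31.5 cos 207° = -28.07
Leg 2 (N86°W, 6.9 km): east 6.9 sin 274° = -6.88, north 6.9 cos 274° = 0.48
Leg 3 (N13°E, 32.5 km): east 32.5 sin 13° = 7.31, north 32.5 cos 13° = 31.67
Net: -13.87 east, 4.08 north. Distance = √((-13.87)² + (4.08)²) = 14.461 km.

14.5 km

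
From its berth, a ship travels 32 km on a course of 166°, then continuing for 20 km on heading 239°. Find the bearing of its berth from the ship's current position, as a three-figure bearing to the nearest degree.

013°

Leg 1 (166°, 32 km): east 32 sin 166° = 7.74, north 32 cos 166° = -31.05
Leg 2 (239°, 20 km): east 20 sin 239° = -17.14, north 20 cos 239° = -10.30
Net displacement: -9.40 east, -41.35 north. Direction back to start is (9.40, 41.35): bearing = atan2(9.40, 41.35) mod 360° = 12.81° ≈ 013°.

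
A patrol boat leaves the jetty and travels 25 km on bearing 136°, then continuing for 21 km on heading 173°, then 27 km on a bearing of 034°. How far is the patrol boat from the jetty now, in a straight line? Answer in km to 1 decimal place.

Leg 1 (136°, 25 km): east 25 sin 136° = 17.37, north 25 cos 136° = -17.98
Leg 2 (173°, 21 km): east 21 sin 173° = 2.56, north 21 cos 173° = -20.84
Leg 3 (034°, 27 km): east 27 sin 34° = 15.10, north 27 cos 34° = 22.38
Net: 35.02 east, -16.44 north. Distance = √((35.02)² + (-16.44)²) = 38.692 km.

38.7 km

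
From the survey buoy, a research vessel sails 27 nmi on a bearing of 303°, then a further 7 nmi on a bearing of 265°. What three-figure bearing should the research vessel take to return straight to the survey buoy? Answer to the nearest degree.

Leg 1 (303°, 27 nmi): east 27 sin 303° = -22.64, north 27 cos 303° = 14.71
Leg 2 (265°, 7 nmi): east 7 sin 265° = -6.97, north 7 cos 265° = -0.61
Net displacement: -29.62 east, 14.10 north. Direction back to start is (29.62, -14.10): bearing = atan2(29.62, -14.10) mod 360° = 115.45° ≈ 115°.

115°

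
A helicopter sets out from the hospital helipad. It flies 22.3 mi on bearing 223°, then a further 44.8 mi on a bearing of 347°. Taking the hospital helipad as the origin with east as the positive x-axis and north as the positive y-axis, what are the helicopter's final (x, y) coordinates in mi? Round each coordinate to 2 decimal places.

(-25.29, 27.34)

Leg 1 (223°, 22.3 mi): east 22.3 sin 223° = -15.21, north 22.3 cos 223° = -16.31
Leg 2 (347°, 44.8 mi): east 44.8 sin 347° = -10.08, north 44.8 cos 347° = 43.65
Summing: -25.29 mi east, 27.34 mi north → (-25.29, 27.34).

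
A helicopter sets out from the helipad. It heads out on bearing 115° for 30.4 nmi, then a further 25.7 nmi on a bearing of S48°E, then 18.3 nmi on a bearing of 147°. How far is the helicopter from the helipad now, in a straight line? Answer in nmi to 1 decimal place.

72.6 nmi

Leg 1 (115°, 30.4 nmi): east 30.4 sin 115° = 27.55, north 30.4 cos 115° = -12.85
Leg 2 (S48°E, 25.7 nmi): east 25.7 sin 132° = 19.10, north 25.7 cos 132° = -17.20
Leg 3 (147°, 18.3 nmi): east 18.3 sin 147° = 9.97, north 18.3 cos 147° = -15.35
Net: 56.62 east, -45.39 north. Distance = √((56.62)² + (-45.39)²) = 72.567 nmi.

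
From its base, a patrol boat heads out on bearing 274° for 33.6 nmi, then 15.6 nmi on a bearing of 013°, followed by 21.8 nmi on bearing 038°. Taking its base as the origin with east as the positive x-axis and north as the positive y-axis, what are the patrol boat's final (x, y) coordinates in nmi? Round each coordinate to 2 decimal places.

(-16.59, 34.72)

Leg 1 (274°, 33.6 nmi): east 33.6 sin 274° = -33.52, north 33.6 cos 274° = 2.34
Leg 2 (013°, 15.6 nmi): east 15.6 sin 13° = 3.51, north 15.6 cos 13° = 15.20
Leg 3 (038°, 21.8 nmi): east 21.8 sin 38° = 13.42, north 21.8 cos 38° = 17.18
Summing: -16.59 nmi east, 34.72 nmi north → (-16.59, 34.72).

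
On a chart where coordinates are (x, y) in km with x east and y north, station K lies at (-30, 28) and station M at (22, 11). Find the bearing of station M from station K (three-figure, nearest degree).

Δeast = 22 − -30 = 52.00; Δnorth = 11 − 28 = -17.00.
Bearing = atan2(Δeast, Δnorth) mod 360° = 108.10° ≈ 108°.

108°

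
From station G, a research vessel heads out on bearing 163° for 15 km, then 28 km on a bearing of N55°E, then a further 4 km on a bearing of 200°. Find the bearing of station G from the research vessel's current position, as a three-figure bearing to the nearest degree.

Leg 1 (163°, 15 km): east 15 sin 163° = 4.39, north 15 cos 163° = -14.34
Leg 2 (N55°E, 28 km): east 28 sin 55° = 22.94, north 28 cos 55° = 16.06
Leg 3 (200°, 4 km): east 4 sin 200° = -1.37, north 4 cos 200° = -3.76
Net displacement: 25.95 east, -2.04 north. Direction back to start is (-25.95, 2.04): bearing = atan2(-25.95, 2.04) mod 360° = 274.50° ≈ 275°.

275°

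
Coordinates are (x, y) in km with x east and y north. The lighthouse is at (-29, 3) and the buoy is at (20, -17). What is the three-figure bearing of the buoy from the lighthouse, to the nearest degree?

112°

Δeast = 20 − -29 = 49.00; Δnorth = -17 − 3 = -20.00.
Bearing = atan2(Δeast, Δnorth) mod 360° = 112.20° ≈ 112°.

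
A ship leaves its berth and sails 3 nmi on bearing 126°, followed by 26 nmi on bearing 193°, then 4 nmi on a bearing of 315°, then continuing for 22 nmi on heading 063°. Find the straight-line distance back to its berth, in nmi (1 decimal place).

19.6 nmi

Leg 1 (126°, 3 nmi): east 3 sin 126° = 2.43, north 3 cos 126° = -1.76
Leg 2 (193°, 26 nmi): east 26 sin 193° = -5.85, north 26 cos 193° = -25.33
Leg 3 (315°, 4 nmi): east 4 sin 315° = -2.83, north 4 cos 315° = 2.83
Leg 4 (063°, 22 nmi): east 22 sin 63° = 19.60, north 22 cos 63° = 9.99
Net: 13.35 east, -14.28 north. Distance = √((13.35)² + (-14.28)²) = 19.550 nmi.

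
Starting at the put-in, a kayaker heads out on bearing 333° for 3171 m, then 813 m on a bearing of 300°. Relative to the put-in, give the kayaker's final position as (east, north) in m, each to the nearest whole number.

(-2144, 3232)

Leg 1 (333°, 3171 m): east 3171 sin 333° = -1439.60, north 3171 cos 333° = 2825.38
Leg 2 (300°, 813 m): east 813 sin 300° = -704.08, north 813 cos 300° = 406.50
Summing: -2143.68 m east, 3231.88 m north → (-2144, 3232).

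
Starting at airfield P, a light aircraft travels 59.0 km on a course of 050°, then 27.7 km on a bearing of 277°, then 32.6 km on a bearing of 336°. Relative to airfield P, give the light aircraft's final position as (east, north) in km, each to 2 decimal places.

(4.44, 71.08)

Leg 1 (050°, 59.0 km): east 59.0 sin 50° = 45.20, north 59.0 cos 50° = 37.92
Leg 2 (277°, 27.7 km): east 27.7 sin 277° = -27.49, north 27.7 cos 277° = 3.38
Leg 3 (336°, 32.6 km): east 32.6 sin 336° = -13.26, north 32.6 cos 336° = 29.78
Summing: 4.44 km east, 71.08 km north → (4.44, 71.08).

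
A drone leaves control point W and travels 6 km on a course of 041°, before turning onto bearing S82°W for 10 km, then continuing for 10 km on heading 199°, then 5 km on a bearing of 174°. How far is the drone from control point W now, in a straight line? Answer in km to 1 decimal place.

14.3 km

Leg 1 (041°, 6 km): east 6 sin 41° = 3.94, north 6 cos 41° = 4.53
Leg 2 (S82°W, 10 km): east 10 sin 262° = -9.90, north 10 cos 262° = -1.39
Leg 3 (199°, 10 km): east 10 sin 199° = -3.26, north 10 cos 199° = -9.46
Leg 4 (174°, 5 km): east 5 sin 174° = 0.52, north 5 cos 174° = -4.97
Net: -8.70 east, -11.29 north. Distance = √((-8.70)² + (-11.29)²) = 14.254 km.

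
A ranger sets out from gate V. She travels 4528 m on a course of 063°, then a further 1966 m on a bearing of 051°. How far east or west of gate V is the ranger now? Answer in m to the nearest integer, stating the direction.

Leg 1 (063°, 4528 m): east 4528 sin 63° = 4034.48, north 4528 cos 63° = 2055.67
Leg 2 (051°, 1966 m): east 1966 sin 51° = 1527.87, north 1966 cos 51° = 1237.24
Net east component: 5562.35 m.

5562 m east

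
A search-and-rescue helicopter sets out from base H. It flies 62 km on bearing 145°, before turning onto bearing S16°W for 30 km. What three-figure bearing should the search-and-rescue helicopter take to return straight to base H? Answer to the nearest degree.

341°

Leg 1 (145°, 62 km): east 62 sin 145° = 35.56, north 62 cos 145° = -50.79
Leg 2 (S16°W, 30 km): east 30 sin 196° = -8.27, north 30 cos 196° = -28.84
Net displacement: 27.29 east, -79.63 north. Direction back to start is (-27.29, 79.63): bearing = atan2(-27.29, 79.63) mod 360° = 341.08° ≈ 341°.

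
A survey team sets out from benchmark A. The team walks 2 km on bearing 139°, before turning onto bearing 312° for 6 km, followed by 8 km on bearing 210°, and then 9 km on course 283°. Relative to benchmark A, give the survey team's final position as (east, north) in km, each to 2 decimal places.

Leg 1 (139°, 2 km): east 2 sin 139° = 1.31, north 2 cos 139° = -1.51
Leg 2 (312°, 6 km): east 6 sin 312° = -4.46, north 6 cos 312° = 4.01
Leg 3 (210°, 8 km): east 8 sin 210° = -4.00, north 8 cos 210° = -6.93
Leg 4 (283°, 9 km): east 9 sin 283° = -8.77, north 9 cos 283° = 2.02
Summing: -15.92 km east, -2.40 km north → (-15.92, -2.40).

(-15.92, -2.40)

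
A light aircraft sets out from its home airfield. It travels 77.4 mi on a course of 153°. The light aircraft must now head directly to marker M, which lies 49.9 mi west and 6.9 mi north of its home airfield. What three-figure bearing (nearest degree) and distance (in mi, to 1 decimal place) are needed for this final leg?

312°, 114.0 mi

Leg 1 (153°, 77.4 mi): east 77.4 sin 153° = 35.14, north 77.4 cos 153° = -68.96
Current position: (35.14, -68.96). Target: (-49.9, 6.9). Remaining: Δeast = -85.04, Δnorth = 75.86.
Bearing = atan2(-85.04, 75.86) mod 360° = 311.74°; distance = √((-85.04)² + (75.86)²) = 113.960 mi.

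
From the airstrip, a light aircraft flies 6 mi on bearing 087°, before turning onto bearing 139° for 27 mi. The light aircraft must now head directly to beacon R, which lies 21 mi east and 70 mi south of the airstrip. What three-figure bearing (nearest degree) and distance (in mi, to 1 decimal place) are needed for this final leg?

183°, 50.0 mi

Leg 1 (087°, 6 mi): east 6 sin 87° = 5.99, north 6 cos 87° = 0.31
Leg 2 (139°, 27 mi): east 27 sin 139° = 17.71, north 27 cos 139° = -20.38
Current position: (23.71, -20.06). Target: (21, -70). Remaining: Δeast = -2.71, Δnorth = -49.94.
Bearing = atan2(-2.71, -49.94) mod 360° = 183.10°; distance = √((-2.71)² + (-49.94)²) = 50.010 mi.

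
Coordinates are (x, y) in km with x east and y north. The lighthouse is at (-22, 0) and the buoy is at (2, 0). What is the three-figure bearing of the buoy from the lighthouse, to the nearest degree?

Δeast = 2 − -22 = 24.00; Δnorth = 0 − 0 = 0.00.
Bearing = atan2(Δeast, Δnorth) mod 360° = 90.00° ≈ 090°.

090°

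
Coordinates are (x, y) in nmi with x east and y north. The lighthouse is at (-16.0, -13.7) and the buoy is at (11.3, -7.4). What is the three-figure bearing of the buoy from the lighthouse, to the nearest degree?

077°

Δeast = 11.3 − -16.0 = 27.30; Δnorth = -7.4 − -13.7 = 6.30.
Bearing = atan2(Δeast, Δnorth) mod 360° = 77.01° ≈ 077°.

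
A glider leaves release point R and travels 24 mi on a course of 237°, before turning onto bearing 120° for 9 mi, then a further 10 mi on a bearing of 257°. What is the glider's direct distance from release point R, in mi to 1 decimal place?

Leg 1 (237°, 24 mi): east 24 sin 237° = -20.13, north 24 cos 237° = -13.07
Leg 2 (120°, 9 mi): east 9 sin 120° = 7.79, north 9 cos 120° = -4.50
Leg 3 (257°, 10 mi): east 10 sin 257° = -9.74, north 10 cos 257° = -2.25
Net: -22.08 east, -19.82 north. Distance = √((-22.08)² + (-19.82)²) = 29.670 mi.

29.7 mi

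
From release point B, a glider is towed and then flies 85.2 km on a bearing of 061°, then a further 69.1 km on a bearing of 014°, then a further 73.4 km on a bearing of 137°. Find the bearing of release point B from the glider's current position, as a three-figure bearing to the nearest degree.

Leg 1 (061°, 85.2 km): east 85.2 sin 61° = 74.52, north 85.2 cos 61° = 41.31
Leg 2 (014°, 69.1 km): east 69.1 sin 14° = 16.72, north 69.1 cos 14° = 67.05
Leg 3 (137°, 73.4 km): east 73.4 sin 137° = 50.06, north 73.4 cos 137° = -53.68
Net displacement: 141.29 east, 54.67 north. Direction back to start is (-141.29, -54.67): bearing = atan2(-141.29, -54.67) mod 360° = 248.85° ≈ 249°.

249°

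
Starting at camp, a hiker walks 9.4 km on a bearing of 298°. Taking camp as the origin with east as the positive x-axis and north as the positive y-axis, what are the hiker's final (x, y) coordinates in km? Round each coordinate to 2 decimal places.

(-8.30, 4.41)

Leg 1 (298°, 9.4 km): east 9.4 sin 298° = -8.30, north 9.4 cos 298° = 4.41
Summing: -8.30 km east, 4.41 km north → (-8.30, 4.41).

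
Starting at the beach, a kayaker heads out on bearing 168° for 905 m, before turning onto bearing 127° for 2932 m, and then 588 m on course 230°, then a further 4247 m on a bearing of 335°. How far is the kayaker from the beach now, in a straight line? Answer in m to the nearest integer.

Leg 1 (168°, 905 m): east 905 sin 168° = 188.16, north 905 cos 168° = -885.22
Leg 2 (127°, 2932 m): east 2932 sin 127° = 2341.60, north 2932 cos 127° = -1764.52
Leg 3 (230°, 588 m): east 588 sin 230° = -450.43, north 588 cos 230° = -377.96
Leg 4 (335°, 4247 m): east 4247 sin 335° = -1794.86, north 4247 cos 335° = 3849.09
Net: 284.47 east, 821.38 north. Distance = √((284.47)² + (821.38)²) = 869.249 m.

869 m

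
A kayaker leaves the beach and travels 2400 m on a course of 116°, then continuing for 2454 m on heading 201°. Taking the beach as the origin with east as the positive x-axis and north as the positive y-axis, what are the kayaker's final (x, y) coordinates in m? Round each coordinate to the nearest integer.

Leg 1 (116°, 2400 m): east 2400 sin 116° = 2157.11, north 2400 cos 116° = -1052.09
Leg 2 (201°, 2454 m): east 2454 sin 201° = -879.43, north 2454 cos 201° = -2291.01
Summing: 1277.67 m east, -3343.10 m north → (1278, -3343).

(1278, -3343)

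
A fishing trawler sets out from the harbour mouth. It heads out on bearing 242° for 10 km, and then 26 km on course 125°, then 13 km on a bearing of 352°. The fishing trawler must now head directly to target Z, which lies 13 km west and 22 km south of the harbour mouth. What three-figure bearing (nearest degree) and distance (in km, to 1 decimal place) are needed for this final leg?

237°, 28.2 km

Leg 1 (242°, 10 km): east 10 sin 242° = -8.83, north 10 cos 242° = -4.69
Leg 2 (125°, 26 km): east 26 sin 125° = 21.30, north 26 cos 125° = -14.91
Leg 3 (352°, 13 km): east 13 sin 352° = -1.81, north 13 cos 352° = 12.87
Current position: (10.66, -6.73). Target: (-13, -22). Remaining: Δeast = -23.66, Δnorth = -15.27.
Bearing = atan2(-23.66, -15.27) mod 360° = 237.17°; distance = √((-23.66)² + (-15.27)²) = 28.157 km.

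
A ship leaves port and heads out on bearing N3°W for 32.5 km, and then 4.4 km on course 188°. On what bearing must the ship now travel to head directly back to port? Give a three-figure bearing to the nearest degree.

175°

Leg 1 (N3°W, 32.5 km): east 32.5 sin 357° = -1.70, north 32.5 cos 357° = 32.46
Leg 2 (188°, 4.4 km): east 4.4 sin 188° = -0.61, north 4.4 cos 188° = -4.36
Net displacement: -2.31 east, 28.10 north. Direction back to start is (2.31, -28.10): bearing = atan2(2.31, -28.10) mod 360° = 175.29° ≈ 175°.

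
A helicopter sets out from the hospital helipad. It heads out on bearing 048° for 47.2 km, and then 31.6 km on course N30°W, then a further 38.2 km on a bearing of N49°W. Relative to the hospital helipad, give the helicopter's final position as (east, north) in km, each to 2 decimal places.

Leg 1 (048°, 47.2 km): east 47.2 sin 48° = 35.08, north 47.2 cos 48° = 31.58
Leg 2 (N30°W, 31.6 km): east 31.6 sin 330° = -15.80, north 31.6 cos 330° = 27.37
Leg 3 (N49°W, 38.2 km): east 38.2 sin 311° = -28.83, north 38.2 cos 311° = 25.06
Summing: -9.55 km east, 84.01 km north → (-9.55, 84.01).

(-9.55, 84.01)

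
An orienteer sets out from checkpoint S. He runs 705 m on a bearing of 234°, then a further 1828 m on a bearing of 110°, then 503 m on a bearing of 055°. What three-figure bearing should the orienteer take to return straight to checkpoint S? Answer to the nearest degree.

Leg 1 (234°, 705 m): east 705 sin 234° = -570.36, north 705 cos 234° = -414.39
Leg 2 (110°, 1828 m): east 1828 sin 110° = 1717.76, north 1828 cos 110° = -625.21
Leg 3 (055°, 503 m): east 503 sin 55° = 412.03, north 503 cos 55° = 288.51
Net displacement: 1559.43 east, -751.09 north. Direction back to start is (-1559.43, 751.09): bearing = atan2(-1559.43, 751.09) mod 360° = 295.72° ≈ 296°.

296°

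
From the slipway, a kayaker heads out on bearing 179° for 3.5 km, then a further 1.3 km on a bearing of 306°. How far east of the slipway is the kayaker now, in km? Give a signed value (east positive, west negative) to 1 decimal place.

Leg 1 (179°, 3.5 km): east 3.5 sin 179° = 0.06, north 3.5 cos 179° = -3.50
Leg 2 (306°, 1.3 km): east 1.3 sin 306° = -1.05, north 1.3 cos 306° = 0.76
Net east component: -0.99 km.

-1.0 km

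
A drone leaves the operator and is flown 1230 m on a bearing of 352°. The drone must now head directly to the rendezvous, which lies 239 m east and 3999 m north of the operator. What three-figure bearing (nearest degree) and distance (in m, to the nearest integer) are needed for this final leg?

Leg 1 (352°, 1230 m): east 1230 sin 352° = -171.18, north 1230 cos 352° = 1218.03
Current position: (-171.18, 1218.03). Target: (239, 3999). Remaining: Δeast = 410.18, Δnorth = 2780.97.
Bearing = atan2(410.18, 2780.97) mod 360° = 8.39°; distance = √((410.18)² + (2780.97)²) = 2811.058 m.

008°, 2811 m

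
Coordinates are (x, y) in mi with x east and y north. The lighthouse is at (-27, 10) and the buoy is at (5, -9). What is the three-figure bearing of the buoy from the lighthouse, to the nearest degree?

121°

Δeast = 5 − -27 = 32.00; Δnorth = -9 − 10 = -19.00.
Bearing = atan2(Δeast, Δnorth) mod 360° = 120.70° ≈ 121°.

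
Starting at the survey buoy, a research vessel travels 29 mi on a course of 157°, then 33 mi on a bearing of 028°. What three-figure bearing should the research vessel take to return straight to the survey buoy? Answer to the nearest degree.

Leg 1 (157°, 29 mi): east 29 sin 157° = 11.33, north 29 cos 157° = -26.69
Leg 2 (028°, 33 mi): east 33 sin 28° = 15.49, north 33 cos 28° = 29.14
Net displacement: 26.82 east, 2.44 north. Direction back to start is (-26.82, -2.44): bearing = atan2(-26.82, -2.44) mod 360° = 264.80° ≈ 265°.

265°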